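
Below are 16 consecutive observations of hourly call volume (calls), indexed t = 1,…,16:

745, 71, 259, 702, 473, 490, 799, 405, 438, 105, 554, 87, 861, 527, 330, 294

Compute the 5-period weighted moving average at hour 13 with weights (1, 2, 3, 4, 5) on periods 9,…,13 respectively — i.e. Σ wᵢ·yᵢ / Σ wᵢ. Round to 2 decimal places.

464.20

Weighted sum: 1·438 + 2·105 + 3·554 + 4·87 + 5·861 = 438 + 210 + 1662 + 348 + 4305 = 6963
Weight total: 1 + 2 + 3 + 4 + 5 = 15
WMA = 6963 / 15 = 464.20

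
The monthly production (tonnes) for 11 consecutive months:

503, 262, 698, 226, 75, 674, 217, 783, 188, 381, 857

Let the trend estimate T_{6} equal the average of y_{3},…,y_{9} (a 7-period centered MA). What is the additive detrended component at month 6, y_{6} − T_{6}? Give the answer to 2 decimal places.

265.29

Trend T_6 = (698 + 226 + 75 + 674 + 217 + 783 + 188) / 7 = 2861/7 = 408.7143
Detrended value: 674 − 408.7143 = 265.29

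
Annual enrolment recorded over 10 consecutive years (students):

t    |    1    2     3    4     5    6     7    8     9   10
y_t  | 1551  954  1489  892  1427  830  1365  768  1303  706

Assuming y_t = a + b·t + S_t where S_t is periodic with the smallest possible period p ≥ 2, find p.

First differences y_{t+1} − y_t: -597, 535, -597, 535, -597, 535, …
The difference pattern repeats every 2 terms and not for any smaller step, so p = 2.

2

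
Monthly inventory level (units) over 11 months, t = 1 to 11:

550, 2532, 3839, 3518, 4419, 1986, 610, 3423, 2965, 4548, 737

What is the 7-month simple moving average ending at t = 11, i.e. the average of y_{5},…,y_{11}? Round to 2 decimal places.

Sum of periods 5–11: 4419 + 1986 + 610 + 3423 + 2965 + 4548 + 737 = 18688
Divide by 7: 18688 / 7 = 2669.71

2669.71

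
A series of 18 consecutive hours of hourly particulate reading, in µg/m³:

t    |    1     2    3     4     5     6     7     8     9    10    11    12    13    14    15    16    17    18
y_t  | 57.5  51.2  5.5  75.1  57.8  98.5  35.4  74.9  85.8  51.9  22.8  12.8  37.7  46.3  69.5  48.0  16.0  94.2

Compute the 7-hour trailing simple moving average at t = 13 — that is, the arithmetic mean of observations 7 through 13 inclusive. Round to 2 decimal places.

45.90

Sum of periods 7–13: 35.4 + 74.9 + 85.8 + 51.9 + 22.8 + 12.8 + 37.7 = 321.3
Divide by 7: 321.3 / 7 = 45.90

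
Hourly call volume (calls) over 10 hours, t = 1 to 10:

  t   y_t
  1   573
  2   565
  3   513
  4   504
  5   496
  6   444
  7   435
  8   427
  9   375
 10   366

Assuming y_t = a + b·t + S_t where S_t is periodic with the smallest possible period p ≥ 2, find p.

First differences y_{t+1} − y_t: -8, -52, -9, -8, -52, -9, -8, -52, …
The difference pattern repeats every 3 terms and not for any smaller step, so p = 3.

3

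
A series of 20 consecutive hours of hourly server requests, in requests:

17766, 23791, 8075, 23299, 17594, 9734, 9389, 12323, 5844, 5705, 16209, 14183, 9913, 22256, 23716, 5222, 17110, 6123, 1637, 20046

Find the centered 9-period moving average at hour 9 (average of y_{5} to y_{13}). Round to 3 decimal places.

Sum of periods 5–13: 17594 + 9734 + 9389 + 12323 + 5844 + 5705 + 16209 + 14183 + 9913 = 100894
Divide by 9: 100894 / 9 = 11210.444

11210.444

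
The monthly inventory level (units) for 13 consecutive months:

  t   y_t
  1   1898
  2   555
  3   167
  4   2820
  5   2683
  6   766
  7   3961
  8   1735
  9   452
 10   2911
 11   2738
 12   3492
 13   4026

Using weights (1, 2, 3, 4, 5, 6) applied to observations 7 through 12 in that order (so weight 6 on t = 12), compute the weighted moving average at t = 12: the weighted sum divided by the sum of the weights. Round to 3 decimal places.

Weighted sum: 1·3961 + 2·1735 + 3·452 + 4·2911 + 5·2738 + 6·3492 = 3961 + 3470 + 1356 + 11644 + 13690 + 20952 = 55073
Weight total: 1 + 2 + 3 + 4 + 5 + 6 = 21
WMA = 55073 / 21 = 2622.524

2622.524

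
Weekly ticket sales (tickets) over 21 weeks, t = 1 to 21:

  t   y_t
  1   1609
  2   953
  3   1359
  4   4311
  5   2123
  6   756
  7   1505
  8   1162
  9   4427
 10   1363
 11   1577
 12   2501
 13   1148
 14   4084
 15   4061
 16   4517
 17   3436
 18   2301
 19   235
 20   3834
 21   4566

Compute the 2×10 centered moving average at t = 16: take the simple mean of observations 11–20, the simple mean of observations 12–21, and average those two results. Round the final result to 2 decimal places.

Sum over 11–20: 1577 + 2501 + 1148 + 4084 + 4061 + 4517 + 3436 + 2301 + 235 + 3834 = 27694
Sum over 12–21: 2501 + 1148 + 4084 + 4061 + 4517 + 3436 + 2301 + 235 + 3834 + 4566 = 30683
CMA at t=16 = (27694 + 30683) / (2·10) = 58377 / 20 = 2918.85

2918.85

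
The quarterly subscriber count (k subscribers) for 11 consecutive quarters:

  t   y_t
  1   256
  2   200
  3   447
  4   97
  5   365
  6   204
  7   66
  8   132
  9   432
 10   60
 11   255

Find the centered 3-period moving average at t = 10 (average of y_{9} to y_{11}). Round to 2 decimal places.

Sum of periods 9–11: 432 + 60 + 255 = 747
Divide by 3: 747 / 3 = 249.00

249.00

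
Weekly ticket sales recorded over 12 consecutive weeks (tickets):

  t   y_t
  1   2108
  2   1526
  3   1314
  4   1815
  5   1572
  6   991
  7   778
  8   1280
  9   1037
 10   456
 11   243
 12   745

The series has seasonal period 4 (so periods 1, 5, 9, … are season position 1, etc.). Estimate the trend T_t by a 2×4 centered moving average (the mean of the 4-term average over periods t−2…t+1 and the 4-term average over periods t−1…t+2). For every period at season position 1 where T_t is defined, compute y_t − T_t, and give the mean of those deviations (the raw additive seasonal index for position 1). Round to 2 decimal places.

Season position 1 occurs at t = 5, 9 (where T_t is defined).
t=5: T_5 = 1356.0000; y_5 − T_5 = 1572 − 1356.0000 = 216.0000
t=9: T_9 = 820.8750; y_9 − T_9 = 1037 − 820.8750 = 216.1250
Mean deviation: (216.0000 + 216.1250) / 2 = 216.06

216.06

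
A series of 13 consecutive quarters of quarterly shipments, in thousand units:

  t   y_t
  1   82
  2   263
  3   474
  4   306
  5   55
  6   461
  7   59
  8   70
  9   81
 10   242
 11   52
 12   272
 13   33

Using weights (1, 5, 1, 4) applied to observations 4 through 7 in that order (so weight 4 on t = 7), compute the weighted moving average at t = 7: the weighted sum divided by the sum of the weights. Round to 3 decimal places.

116.182

Weighted sum: 1·306 + 5·55 + 1·461 + 4·59 = 306 + 275 + 461 + 236 = 1278
Weight total: 1 + 5 + 1 + 4 = 11
WMA = 1278 / 11 = 116.182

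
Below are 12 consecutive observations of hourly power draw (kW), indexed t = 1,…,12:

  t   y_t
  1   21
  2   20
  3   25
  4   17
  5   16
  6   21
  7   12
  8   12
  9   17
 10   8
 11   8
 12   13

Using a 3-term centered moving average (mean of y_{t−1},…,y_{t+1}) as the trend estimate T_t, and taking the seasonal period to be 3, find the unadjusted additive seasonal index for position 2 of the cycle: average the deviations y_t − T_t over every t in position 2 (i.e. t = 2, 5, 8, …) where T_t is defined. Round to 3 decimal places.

Season position 2 occurs at t = 2, 5, 8, 11 (where T_t is defined).
t=2: T_2 = 22.00000; y_2 − T_2 = 20 − 22.00000 = -2.00000
t=5: T_5 = 18.00000; y_5 − T_5 = 16 − 18.00000 = -2.00000
t=8: T_8 = 13.66667; y_8 − T_8 = 12 − 13.66667 = -1.66667
t=11: T_11 = 9.66667; y_11 − T_11 = 8 − 9.66667 = -1.66667
Mean deviation: (-2.00000 + -2.00000 + -1.66667 + -1.66667) / 4 = -1.833

-1.833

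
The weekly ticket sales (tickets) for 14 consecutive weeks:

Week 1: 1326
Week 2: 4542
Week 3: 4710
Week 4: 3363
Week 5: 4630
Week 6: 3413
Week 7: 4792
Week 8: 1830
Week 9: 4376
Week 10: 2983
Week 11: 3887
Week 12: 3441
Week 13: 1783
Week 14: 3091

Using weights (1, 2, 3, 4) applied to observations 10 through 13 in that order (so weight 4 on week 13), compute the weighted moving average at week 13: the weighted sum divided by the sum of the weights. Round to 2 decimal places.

2821.20

Weighted sum: 1·2983 + 2·3887 + 3·3441 + 4·1783 = 2983 + 7774 + 10323 + 7132 = 28212
Weight total: 1 + 2 + 3 + 4 = 10
WMA = 28212 / 10 = 2821.20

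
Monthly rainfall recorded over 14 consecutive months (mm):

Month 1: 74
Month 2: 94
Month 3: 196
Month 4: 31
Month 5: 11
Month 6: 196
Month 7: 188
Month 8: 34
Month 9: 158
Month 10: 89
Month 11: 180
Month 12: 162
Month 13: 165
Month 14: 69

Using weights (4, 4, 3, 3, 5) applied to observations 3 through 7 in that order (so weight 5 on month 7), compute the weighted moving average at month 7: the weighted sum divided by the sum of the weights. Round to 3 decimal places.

129.947

Weighted sum: 4·196 + 4·31 + 3·11 + 3·196 + 5·188 = 784 + 124 + 33 + 588 + 940 = 2469
Weight total: 4 + 4 + 3 + 3 + 5 = 19
WMA = 2469 / 19 = 129.947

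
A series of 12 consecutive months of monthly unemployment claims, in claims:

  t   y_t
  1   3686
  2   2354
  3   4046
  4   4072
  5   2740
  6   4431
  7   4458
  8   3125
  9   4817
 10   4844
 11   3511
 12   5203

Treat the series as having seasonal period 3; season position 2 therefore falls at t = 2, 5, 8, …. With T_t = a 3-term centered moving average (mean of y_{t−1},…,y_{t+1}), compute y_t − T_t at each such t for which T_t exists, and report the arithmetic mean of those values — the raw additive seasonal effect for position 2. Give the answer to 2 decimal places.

Season position 2 occurs at t = 2, 5, 8, 11 (where T_t is defined).
t=2: T_2 = 3362.0000; y_2 − T_2 = 2354 − 3362.0000 = -1008.0000
t=5: T_5 = 3747.6667; y_5 − T_5 = 2740 − 3747.6667 = -1007.6667
t=8: T_8 = 4133.3333; y_8 − T_8 = 3125 − 4133.3333 = -1008.3333
t=11: T_11 = 4519.3333; y_11 − T_11 = 3511 − 4519.3333 = -1008.3333
Mean deviation: (-1008.0000 + -1007.6667 + -1008.3333 + -1008.3333) / 4 = -1008.08

-1008.08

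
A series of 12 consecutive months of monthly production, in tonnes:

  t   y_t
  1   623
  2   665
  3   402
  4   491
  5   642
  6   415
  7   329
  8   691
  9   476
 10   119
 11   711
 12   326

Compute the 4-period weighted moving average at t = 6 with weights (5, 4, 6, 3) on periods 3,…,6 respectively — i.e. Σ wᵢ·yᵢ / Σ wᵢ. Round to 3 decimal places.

Weighted sum: 5·402 + 4·491 + 6·642 + 3·415 = 2010 + 1964 + 3852 + 1245 = 9071
Weight total: 5 + 4 + 6 + 3 = 18
WMA = 9071 / 18 = 503.944

503.944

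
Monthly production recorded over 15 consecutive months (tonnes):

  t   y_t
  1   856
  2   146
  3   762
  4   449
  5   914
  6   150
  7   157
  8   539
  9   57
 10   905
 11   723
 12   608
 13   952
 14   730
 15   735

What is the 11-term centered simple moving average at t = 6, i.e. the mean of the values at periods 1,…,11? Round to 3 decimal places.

514.364

Sum of periods 1–11: 856 + 146 + 762 + 449 + 914 + 150 + 157 + 539 + 57 + 905 + 723 = 5658
Divide by 11: 5658 / 11 = 514.364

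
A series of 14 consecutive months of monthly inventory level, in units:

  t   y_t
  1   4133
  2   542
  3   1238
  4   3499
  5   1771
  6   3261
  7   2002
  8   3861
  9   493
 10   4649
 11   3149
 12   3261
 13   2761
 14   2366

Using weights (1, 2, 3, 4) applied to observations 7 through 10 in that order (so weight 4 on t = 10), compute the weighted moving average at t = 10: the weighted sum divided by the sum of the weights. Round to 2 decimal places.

Weighted sum: 1·2002 + 2·3861 + 3·493 + 4·4649 = 2002 + 7722 + 1479 + 18596 = 29799
Weight total: 1 + 2 + 3 + 4 = 10
WMA = 29799 / 10 = 2979.90

2979.90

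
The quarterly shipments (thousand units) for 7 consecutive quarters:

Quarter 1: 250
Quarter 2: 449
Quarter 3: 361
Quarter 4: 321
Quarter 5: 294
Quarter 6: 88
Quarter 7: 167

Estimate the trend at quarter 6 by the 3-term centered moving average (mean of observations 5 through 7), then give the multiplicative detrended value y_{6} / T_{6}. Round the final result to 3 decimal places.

0.481

Trend T_6 = (294 + 88 + 167) / 3 = 549/3 = 183.00000
Ratio to trend: 88 / 183.00000 = 0.481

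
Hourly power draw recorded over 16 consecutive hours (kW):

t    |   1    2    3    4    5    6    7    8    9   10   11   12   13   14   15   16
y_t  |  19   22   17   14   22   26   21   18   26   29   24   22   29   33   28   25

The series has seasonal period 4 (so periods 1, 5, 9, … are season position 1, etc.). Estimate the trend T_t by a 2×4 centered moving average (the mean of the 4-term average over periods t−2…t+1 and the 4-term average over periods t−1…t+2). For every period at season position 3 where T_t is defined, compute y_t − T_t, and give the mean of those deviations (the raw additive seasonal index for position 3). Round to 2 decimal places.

-1.42

Season position 3 occurs at t = 3, 7, 11 (where T_t is defined).
t=3: T_3 = 18.3750; y_3 − T_3 = 17 − 18.3750 = -1.3750
t=7: T_7 = 22.2500; y_7 − T_7 = 21 − 22.2500 = -1.2500
t=11: T_11 = 25.6250; y_11 − T_11 = 24 − 25.6250 = -1.6250
Mean deviation: (-1.3750 + -1.2500 + -1.6250) / 3 = -1.42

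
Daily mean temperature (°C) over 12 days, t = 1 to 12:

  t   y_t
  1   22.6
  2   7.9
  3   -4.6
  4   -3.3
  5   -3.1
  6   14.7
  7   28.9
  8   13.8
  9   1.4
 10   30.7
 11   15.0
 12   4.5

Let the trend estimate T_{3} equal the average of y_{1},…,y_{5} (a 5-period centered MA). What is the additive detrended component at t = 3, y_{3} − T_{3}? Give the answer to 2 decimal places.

-8.50

Trend T_3 = (22.6 + 7.9 + (-4.6) + (-3.3) + (-3.1)) / 5 = 19.5/5 = 3.9000
Detrended value: -4.6 − 3.9000 = -8.50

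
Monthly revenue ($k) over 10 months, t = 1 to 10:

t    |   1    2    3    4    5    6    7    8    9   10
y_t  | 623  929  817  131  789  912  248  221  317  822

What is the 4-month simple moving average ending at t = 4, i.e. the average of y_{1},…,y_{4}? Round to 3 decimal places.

Sum of periods 1–4: 623 + 929 + 817 + 131 = 2500
Divide by 4: 2500 / 4 = 625.000

625.000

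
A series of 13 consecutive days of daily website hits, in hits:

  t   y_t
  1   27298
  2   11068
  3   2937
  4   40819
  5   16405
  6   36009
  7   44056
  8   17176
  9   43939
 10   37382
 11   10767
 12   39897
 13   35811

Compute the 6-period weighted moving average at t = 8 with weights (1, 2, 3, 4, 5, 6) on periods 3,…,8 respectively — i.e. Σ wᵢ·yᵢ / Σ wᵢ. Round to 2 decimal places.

Weighted sum: 1·2937 + 2·40819 + 3·16405 + 4·36009 + 5·44056 + 6·17176 = 2937 + 81638 + 49215 + 144036 + 220280 + 103056 = 601162
Weight total: 1 + 2 + 3 + 4 + 5 + 6 = 21
WMA = 601162 / 21 = 28626.76

28626.76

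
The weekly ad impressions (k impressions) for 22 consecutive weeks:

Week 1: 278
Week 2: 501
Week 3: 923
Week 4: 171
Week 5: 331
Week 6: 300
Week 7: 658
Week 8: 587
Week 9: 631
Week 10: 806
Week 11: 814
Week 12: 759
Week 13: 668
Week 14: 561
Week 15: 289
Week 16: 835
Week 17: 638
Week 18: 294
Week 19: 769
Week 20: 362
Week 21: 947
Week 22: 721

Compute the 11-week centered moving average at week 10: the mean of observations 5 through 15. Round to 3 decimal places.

582.182

Sum of periods 5–15: 331 + 300 + 658 + 587 + 631 + 806 + 814 + 759 + 668 + 561 + 289 = 6404
Divide by 11: 6404 / 11 = 582.182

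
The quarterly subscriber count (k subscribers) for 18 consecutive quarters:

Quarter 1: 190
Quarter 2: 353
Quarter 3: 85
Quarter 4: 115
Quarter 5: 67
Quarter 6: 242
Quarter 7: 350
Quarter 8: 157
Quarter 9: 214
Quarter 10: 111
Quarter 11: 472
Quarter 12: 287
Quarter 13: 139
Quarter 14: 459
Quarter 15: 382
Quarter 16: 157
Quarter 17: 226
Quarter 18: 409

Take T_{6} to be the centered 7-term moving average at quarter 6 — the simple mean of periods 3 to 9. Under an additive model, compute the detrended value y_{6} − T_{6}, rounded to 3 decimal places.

Trend T_6 = (85 + 115 + 67 + 242 + 350 + 157 + 214) / 7 = 1230/7 = 175.71429
Detrended value: 242 − 175.71429 = 66.286

66.286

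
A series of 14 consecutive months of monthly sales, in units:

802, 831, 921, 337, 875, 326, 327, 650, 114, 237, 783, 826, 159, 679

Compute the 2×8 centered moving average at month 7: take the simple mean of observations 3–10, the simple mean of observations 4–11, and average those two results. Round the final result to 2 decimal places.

Sum over 3–10: 921 + 337 + 875 + 326 + 327 + 650 + 114 + 237 = 3787
Sum over 4–11: 337 + 875 + 326 + 327 + 650 + 114 + 237 + 783 = 3649
CMA at t=7 = (3787 + 3649) / (2·8) = 7436 / 16 = 464.75

464.75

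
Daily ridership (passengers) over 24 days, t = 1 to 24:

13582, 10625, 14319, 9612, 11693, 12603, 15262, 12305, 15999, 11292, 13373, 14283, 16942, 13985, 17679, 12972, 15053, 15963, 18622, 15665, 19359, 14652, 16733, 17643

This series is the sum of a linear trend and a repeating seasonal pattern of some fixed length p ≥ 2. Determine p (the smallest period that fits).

6

First differences y_{t+1} − y_t: -2957, 3694, -4707, 2081, 910, 2659, -2957, 3694, -4707, 2081, 910, 2659, -2957, 3694, …
The difference pattern repeats every 6 terms and not for any smaller step, so p = 6.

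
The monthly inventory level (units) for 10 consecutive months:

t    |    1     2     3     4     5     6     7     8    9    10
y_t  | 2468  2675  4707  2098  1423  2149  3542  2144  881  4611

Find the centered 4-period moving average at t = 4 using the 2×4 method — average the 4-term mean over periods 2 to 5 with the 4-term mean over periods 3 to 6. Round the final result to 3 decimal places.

2660.000

Sum over 2–5: 2675 + 4707 + 2098 + 1423 = 10903
Sum over 3–6: 4707 + 2098 + 1423 + 2149 = 10377
CMA at t=4 = (10903 + 10377) / (2·4) = 21280 / 8 = 2660.000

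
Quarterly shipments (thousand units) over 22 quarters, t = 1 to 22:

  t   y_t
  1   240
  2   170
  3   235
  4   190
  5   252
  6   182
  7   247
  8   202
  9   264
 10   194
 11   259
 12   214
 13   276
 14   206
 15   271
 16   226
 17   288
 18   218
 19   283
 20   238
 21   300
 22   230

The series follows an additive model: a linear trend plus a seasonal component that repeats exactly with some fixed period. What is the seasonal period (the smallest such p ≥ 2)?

4

First differences y_{t+1} − y_t: -70, 65, -45, 62, -70, 65, -45, 62, -70, 65, …
The difference pattern repeats every 4 terms and not for any smaller step, so p = 4.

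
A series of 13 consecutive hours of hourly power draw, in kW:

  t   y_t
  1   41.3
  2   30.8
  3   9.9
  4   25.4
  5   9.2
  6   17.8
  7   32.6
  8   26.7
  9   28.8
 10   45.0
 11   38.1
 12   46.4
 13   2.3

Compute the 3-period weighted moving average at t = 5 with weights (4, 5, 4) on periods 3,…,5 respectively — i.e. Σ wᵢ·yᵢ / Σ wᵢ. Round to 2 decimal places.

Weighted sum: 4·9.9 + 5·25.4 + 4·9.2 = 39.6 + 127.0 + 36.8 = 203.4
Weight total: 4 + 5 + 4 = 13
WMA = 203.4 / 13 = 15.65

15.65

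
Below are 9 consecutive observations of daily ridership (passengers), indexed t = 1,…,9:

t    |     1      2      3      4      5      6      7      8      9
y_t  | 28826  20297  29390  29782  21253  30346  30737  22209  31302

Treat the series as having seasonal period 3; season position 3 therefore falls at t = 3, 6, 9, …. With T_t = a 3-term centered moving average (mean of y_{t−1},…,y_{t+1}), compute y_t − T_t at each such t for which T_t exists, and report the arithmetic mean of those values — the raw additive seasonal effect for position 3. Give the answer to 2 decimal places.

2900.50

Season position 3 occurs at t = 3, 6 (where T_t is defined).
t=3: T_3 = 26489.6667; y_3 − T_3 = 29390 − 26489.6667 = 2900.3333
t=6: T_6 = 27445.3333; y_6 − T_6 = 30346 − 27445.3333 = 2900.6667
Mean deviation: (2900.3333 + 2900.6667) / 2 = 2900.50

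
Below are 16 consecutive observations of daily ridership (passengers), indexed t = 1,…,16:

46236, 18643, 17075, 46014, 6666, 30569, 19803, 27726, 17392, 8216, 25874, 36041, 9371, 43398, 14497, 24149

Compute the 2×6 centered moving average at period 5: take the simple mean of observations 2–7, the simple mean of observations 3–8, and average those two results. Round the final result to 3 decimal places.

23885.250

Sum over 2–7: 18643 + 17075 + 46014 + 6666 + 30569 + 19803 = 138770
Sum over 3–8: 17075 + 46014 + 6666 + 30569 + 19803 + 27726 = 147853
CMA at t=5 = (138770 + 147853) / (2·6) = 286623 / 12 = 23885.250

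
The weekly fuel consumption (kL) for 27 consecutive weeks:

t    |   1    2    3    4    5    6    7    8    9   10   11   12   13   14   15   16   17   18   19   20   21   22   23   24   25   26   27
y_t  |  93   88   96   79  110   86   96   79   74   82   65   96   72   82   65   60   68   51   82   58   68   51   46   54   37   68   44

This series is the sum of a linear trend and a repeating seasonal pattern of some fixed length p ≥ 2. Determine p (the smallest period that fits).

7

First differences y_{t+1} − y_t: -5, 8, -17, 31, -24, 10, -17, -5, 8, -17, 31, -24, 10, -17, -5, 8, …
The difference pattern repeats every 7 terms and not for any smaller step, so p = 7.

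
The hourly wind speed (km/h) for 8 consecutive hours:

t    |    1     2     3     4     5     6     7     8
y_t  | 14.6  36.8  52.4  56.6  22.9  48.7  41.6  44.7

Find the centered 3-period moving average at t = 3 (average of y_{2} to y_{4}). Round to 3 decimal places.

48.600

Sum of periods 2–4: 36.8 + 52.4 + 56.6 = 145.8
Divide by 3: 145.8 / 3 = 48.600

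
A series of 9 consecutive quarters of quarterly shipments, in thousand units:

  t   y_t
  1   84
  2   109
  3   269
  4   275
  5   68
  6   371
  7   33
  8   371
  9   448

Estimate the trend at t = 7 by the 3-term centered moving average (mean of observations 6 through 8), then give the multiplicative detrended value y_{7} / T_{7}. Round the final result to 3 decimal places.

0.128

Trend T_7 = (371 + 33 + 371) / 3 = 775/3 = 258.33333
Ratio to trend: 33 / 258.33333 = 0.128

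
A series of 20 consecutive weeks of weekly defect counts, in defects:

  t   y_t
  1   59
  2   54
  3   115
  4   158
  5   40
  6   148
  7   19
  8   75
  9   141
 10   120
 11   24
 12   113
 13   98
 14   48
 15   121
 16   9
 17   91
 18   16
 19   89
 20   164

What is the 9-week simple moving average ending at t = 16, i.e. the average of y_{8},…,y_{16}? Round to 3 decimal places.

Sum of periods 8–16: 75 + 141 + 120 + 24 + 113 + 98 + 48 + 121 + 9 = 749
Divide by 9: 749 / 9 = 83.222

83.222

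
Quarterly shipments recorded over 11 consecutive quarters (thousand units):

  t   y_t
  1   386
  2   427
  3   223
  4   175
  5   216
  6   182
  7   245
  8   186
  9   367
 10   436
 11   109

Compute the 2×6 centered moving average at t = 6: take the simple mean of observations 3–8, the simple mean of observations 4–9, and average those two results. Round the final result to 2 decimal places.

Sum over 3–8: 223 + 175 + 216 + 182 + 245 + 186 = 1227
Sum over 4–9: 175 + 216 + 182 + 245 + 186 + 367 = 1371
CMA at t=6 = (1227 + 1371) / (2·6) = 2598 / 12 = 216.50

216.50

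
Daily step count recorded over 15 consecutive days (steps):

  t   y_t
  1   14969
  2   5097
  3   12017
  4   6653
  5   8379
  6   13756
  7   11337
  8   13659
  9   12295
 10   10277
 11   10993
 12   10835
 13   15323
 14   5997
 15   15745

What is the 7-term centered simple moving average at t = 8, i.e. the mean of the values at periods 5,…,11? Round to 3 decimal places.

Sum of periods 5–11: 8379 + 13756 + 11337 + 13659 + 12295 + 10277 + 10993 = 80696
Divide by 7: 80696 / 7 = 11528.000

11528.000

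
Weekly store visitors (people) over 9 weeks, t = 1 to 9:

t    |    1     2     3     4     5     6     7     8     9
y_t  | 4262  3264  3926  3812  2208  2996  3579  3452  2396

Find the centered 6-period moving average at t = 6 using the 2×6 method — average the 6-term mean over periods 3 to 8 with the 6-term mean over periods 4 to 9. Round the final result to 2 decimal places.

Sum over 3–8: 3926 + 3812 + 2208 + 2996 + 3579 + 3452 = 19973
Sum over 4–9: 3812 + 2208 + 2996 + 3579 + 3452 + 2396 = 18443
CMA at t=6 = (19973 + 18443) / (2·6) = 38416 / 12 = 3201.33

3201.33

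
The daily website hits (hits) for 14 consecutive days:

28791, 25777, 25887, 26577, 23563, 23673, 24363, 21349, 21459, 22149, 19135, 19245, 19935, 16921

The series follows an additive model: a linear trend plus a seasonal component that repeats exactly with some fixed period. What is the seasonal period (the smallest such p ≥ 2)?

First differences y_{t+1} − y_t: -3014, 110, 690, -3014, 110, 690, -3014, 110, …
The difference pattern repeats every 3 terms and not for any smaller step, so p = 3.

3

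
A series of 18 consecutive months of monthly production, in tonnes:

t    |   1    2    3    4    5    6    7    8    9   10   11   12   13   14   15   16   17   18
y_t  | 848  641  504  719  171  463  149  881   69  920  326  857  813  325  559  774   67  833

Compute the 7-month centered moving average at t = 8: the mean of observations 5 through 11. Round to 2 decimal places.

425.57

Sum of periods 5–11: 171 + 463 + 149 + 881 + 69 + 920 + 326 = 2979
Divide by 7: 2979 / 7 = 425.57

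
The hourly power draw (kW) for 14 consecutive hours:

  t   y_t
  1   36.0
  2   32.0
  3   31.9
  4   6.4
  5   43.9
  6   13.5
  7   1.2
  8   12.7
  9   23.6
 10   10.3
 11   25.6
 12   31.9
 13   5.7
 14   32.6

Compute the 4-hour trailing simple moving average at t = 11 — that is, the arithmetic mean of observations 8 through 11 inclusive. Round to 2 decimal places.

Sum of periods 8–11: 12.7 + 23.6 + 10.3 + 25.6 = 72.2
Divide by 4: 72.2 / 4 = 18.05

18.05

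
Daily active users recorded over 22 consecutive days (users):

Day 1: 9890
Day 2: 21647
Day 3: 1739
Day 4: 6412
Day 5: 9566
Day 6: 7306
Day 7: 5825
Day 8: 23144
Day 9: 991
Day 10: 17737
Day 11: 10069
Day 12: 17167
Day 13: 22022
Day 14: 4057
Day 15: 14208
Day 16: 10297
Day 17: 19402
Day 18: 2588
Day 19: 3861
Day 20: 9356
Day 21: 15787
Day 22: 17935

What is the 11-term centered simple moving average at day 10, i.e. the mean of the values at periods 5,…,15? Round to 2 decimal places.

12008.36

Sum of periods 5–15: 9566 + 7306 + 5825 + 23144 + 991 + 17737 + 10069 + 17167 + 22022 + 4057 + 14208 = 132092
Divide by 11: 132092 / 11 = 12008.36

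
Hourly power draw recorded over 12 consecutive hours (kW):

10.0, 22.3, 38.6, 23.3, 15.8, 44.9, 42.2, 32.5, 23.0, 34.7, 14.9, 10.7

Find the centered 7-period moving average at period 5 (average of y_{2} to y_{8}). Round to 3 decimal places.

31.371

Sum of periods 2–8: 22.3 + 38.6 + 23.3 + 15.8 + 44.9 + 42.2 + 32.5 = 219.6
Divide by 7: 219.6 / 7 = 31.371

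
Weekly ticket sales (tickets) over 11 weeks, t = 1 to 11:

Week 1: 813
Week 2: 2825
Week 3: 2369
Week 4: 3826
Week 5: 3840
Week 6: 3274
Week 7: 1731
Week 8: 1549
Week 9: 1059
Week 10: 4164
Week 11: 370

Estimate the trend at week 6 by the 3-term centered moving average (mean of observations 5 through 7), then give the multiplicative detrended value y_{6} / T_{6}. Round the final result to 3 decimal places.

1.110

Trend T_6 = (3840 + 3274 + 1731) / 3 = 8845/3 = 2948.33333
Ratio to trend: 3274 / 2948.33333 = 1.110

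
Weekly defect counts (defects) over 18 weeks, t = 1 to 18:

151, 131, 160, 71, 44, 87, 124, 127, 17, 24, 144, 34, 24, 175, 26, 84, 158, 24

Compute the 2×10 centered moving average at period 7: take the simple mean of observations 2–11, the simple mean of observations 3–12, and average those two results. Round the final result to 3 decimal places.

88.050

Sum over 2–11: 131 + 160 + 71 + 44 + 87 + 124 + 127 + 17 + 24 + 144 = 929
Sum over 3–12: 160 + 71 + 44 + 87 + 124 + 127 + 17 + 24 + 144 + 34 = 832
CMA at t=7 = (929 + 832) / (2·10) = 1761 / 20 = 88.050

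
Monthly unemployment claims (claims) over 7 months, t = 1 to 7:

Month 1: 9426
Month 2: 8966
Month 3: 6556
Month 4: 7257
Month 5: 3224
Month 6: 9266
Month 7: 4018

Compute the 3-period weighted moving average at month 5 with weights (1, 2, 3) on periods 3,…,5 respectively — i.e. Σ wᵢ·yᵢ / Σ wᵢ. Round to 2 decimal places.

Weighted sum: 1·6556 + 2·7257 + 3·3224 = 6556 + 14514 + 9672 = 30742
Weight total: 1 + 2 + 3 = 6
WMA = 30742 / 6 = 5123.67

5123.67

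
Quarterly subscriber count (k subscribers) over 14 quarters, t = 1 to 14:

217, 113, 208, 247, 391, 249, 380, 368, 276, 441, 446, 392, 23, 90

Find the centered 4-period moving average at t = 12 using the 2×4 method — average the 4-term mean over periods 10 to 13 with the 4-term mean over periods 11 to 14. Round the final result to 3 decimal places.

Sum over 10–13: 441 + 446 + 392 + 23 = 1302
Sum over 11–14: 446 + 392 + 23 + 90 = 951
CMA at t=12 = (1302 + 951) / (2·4) = 2253 / 8 = 281.625

281.625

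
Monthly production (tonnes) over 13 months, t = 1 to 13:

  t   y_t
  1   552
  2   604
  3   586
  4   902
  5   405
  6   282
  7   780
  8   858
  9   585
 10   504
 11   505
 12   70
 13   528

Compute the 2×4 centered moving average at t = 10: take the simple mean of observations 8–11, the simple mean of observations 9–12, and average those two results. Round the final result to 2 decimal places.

514.50

Sum over 8–11: 858 + 585 + 504 + 505 = 2452
Sum over 9–12: 585 + 504 + 505 + 70 = 1664
CMA at t=10 = (2452 + 1664) / (2·4) = 4116 / 8 = 514.50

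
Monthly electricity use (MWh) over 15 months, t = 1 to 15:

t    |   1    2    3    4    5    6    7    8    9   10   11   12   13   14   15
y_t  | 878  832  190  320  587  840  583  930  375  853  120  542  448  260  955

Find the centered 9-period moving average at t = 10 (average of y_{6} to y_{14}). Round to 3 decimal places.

550.111

Sum of periods 6–14: 840 + 583 + 930 + 375 + 853 + 120 + 542 + 448 + 260 = 4951
Divide by 9: 4951 / 9 = 550.111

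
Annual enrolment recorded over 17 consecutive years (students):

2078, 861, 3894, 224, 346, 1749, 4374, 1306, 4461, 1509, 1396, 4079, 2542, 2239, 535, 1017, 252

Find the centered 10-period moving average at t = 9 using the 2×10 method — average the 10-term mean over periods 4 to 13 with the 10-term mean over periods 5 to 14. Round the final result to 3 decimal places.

2299.350

Sum over 4–13: 224 + 346 + 1749 + 4374 + 1306 + 4461 + 1509 + 1396 + 4079 + 2542 = 21986
Sum over 5–14: 346 + 1749 + 4374 + 1306 + 4461 + 1509 + 1396 + 4079 + 2542 + 2239 = 24001
CMA at t=9 = (21986 + 24001) / (2·10) = 45987 / 20 = 2299.350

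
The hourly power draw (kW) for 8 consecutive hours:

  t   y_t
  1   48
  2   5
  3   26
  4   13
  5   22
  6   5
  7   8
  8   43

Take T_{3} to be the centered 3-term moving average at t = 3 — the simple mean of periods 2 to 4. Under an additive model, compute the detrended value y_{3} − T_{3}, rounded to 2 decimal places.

11.33

Trend T_3 = (5 + 26 + 13) / 3 = 44/3 = 14.6667
Detrended value: 26 − 14.6667 = 11.33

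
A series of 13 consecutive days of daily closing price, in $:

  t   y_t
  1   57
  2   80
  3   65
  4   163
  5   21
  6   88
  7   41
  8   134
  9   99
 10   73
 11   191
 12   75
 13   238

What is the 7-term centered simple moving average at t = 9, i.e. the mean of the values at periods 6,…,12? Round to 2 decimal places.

100.14

Sum of periods 6–12: 88 + 41 + 134 + 99 + 73 + 191 + 75 = 701
Divide by 7: 701 / 7 = 100.14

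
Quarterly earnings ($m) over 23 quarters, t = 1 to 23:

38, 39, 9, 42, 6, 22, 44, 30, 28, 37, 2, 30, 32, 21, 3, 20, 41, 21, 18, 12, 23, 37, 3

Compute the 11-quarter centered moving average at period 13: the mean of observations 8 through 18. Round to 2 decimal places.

Sum of periods 8–18: 30 + 28 + 37 + 2 + 30 + 32 + 21 + 3 + 20 + 41 + 21 = 265
Divide by 11: 265 / 11 = 24.09

24.09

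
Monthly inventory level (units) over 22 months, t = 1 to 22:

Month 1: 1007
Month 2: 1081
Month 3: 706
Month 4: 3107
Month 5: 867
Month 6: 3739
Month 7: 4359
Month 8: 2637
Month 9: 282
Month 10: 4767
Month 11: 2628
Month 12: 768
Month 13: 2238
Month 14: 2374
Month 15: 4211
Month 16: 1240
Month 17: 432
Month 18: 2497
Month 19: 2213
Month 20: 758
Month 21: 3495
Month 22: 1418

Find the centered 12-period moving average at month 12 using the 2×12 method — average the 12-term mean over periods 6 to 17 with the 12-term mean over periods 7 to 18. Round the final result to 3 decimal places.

Sum over 6–17: 3739 + 4359 + 2637 + 282 + 4767 + 2628 + 768 + 2238 + 2374 + 4211 + 1240 + 432 = 29675
Sum over 7–18: 4359 + 2637 + 282 + 4767 + 2628 + 768 + 2238 + 2374 + 4211 + 1240 + 432 + 2497 = 28433
CMA at t=12 = (29675 + 28433) / (2·12) = 58108 / 24 = 2421.167

2421.167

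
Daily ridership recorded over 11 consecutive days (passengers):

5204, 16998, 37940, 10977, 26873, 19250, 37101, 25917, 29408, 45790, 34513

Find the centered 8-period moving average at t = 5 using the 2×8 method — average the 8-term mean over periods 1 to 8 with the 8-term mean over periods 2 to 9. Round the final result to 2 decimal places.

24045.25

Sum over 1–8: 5204 + 16998 + 37940 + 10977 + 26873 + 19250 + 37101 + 25917 = 180260
Sum over 2–9: 16998 + 37940 + 10977 + 26873 + 19250 + 37101 + 25917 + 29408 = 204464
CMA at t=5 = (180260 + 204464) / (2·8) = 384724 / 16 = 24045.25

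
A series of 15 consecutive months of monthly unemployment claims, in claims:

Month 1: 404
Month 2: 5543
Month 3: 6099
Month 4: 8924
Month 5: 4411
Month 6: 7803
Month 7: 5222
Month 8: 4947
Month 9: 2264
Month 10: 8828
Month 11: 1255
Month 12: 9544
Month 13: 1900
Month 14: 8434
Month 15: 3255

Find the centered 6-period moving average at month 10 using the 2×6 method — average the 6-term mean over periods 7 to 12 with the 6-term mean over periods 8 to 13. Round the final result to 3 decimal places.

5066.500

Sum over 7–12: 5222 + 4947 + 2264 + 8828 + 1255 + 9544 = 32060
Sum over 8–13: 4947 + 2264 + 8828 + 1255 + 9544 + 1900 = 28738
CMA at t=10 = (32060 + 28738) / (2·6) = 60798 / 12 = 5066.500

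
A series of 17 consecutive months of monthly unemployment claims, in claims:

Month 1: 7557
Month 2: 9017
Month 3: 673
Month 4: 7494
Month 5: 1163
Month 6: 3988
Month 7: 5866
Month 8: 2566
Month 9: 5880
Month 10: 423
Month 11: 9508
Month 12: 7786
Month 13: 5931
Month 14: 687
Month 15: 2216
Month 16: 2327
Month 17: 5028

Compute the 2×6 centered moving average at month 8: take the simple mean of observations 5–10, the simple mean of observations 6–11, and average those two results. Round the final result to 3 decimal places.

Sum over 5–10: 1163 + 3988 + 5866 + 2566 + 5880 + 423 = 19886
Sum over 6–11: 3988 + 5866 + 2566 + 5880 + 423 + 9508 = 28231
CMA at t=8 = (19886 + 28231) / (2·6) = 48117 / 12 = 4009.750

4009.750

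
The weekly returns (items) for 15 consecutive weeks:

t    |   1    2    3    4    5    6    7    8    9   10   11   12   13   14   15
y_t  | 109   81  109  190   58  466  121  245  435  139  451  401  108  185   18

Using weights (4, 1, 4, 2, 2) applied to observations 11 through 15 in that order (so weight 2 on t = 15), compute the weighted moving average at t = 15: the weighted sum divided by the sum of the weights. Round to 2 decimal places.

Weighted sum: 4·451 + 1·401 + 4·108 + 2·185 + 2·18 = 1804 + 401 + 432 + 370 + 36 = 3043
Weight total: 4 + 1 + 4 + 2 + 2 = 13
WMA = 3043 / 13 = 234.08

234.08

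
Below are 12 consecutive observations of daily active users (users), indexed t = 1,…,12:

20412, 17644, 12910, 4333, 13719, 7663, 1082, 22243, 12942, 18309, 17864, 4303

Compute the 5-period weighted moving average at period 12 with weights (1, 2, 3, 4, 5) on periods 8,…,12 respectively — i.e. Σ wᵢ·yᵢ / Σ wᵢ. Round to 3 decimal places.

Weighted sum: 1·22243 + 2·12942 + 3·18309 + 4·17864 + 5·4303 = 22243 + 25884 + 54927 + 71456 + 21515 = 196025
Weight total: 1 + 2 + 3 + 4 + 5 = 15
WMA = 196025 / 15 = 13068.333

13068.333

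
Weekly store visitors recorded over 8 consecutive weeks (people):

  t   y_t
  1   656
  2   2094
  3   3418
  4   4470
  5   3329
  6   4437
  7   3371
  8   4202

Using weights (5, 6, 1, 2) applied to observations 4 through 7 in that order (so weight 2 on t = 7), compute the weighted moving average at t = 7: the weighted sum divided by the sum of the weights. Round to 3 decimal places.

Weighted sum: 5·4470 + 6·3329 + 1·4437 + 2·3371 = 22350 + 19974 + 4437 + 6742 = 53503
Weight total: 5 + 6 + 1 + 2 = 14
WMA = 53503 / 14 = 3821.643

3821.643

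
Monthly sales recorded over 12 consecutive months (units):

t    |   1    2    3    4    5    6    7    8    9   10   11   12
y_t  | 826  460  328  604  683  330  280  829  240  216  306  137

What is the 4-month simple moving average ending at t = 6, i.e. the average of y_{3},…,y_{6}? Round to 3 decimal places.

Sum of periods 3–6: 328 + 604 + 683 + 330 = 1945
Divide by 4: 1945 / 4 = 486.250

486.250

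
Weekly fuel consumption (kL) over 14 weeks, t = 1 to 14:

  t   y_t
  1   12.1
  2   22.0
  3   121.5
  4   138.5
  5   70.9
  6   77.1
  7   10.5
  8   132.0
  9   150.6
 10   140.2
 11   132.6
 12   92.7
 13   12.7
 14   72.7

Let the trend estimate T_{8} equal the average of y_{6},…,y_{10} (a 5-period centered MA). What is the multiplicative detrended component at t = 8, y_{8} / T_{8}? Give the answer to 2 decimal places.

1.29

Trend T_8 = (77.1 + 10.5 + 132.0 + 150.6 + 140.2) / 5 = 510.4/5 = 102.0800
Ratio to trend: 132.0 / 102.0800 = 1.29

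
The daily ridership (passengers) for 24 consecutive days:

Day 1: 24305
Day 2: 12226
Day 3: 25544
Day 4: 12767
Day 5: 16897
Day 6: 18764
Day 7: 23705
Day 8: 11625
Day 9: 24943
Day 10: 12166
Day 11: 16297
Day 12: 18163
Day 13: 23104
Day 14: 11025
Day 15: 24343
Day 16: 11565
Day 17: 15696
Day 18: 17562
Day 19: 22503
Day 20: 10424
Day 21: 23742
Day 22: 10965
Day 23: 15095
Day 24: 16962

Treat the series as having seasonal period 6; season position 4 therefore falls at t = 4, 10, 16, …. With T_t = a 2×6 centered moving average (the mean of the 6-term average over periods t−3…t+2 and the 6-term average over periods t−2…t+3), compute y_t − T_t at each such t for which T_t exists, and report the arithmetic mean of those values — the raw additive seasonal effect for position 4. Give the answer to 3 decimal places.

Season position 4 occurs at t = 4, 10, 16 (where T_t is defined).
t=4: T_4 = 18367.16667; y_4 − T_4 = 12767 − 18367.16667 = -5600.16667
t=10: T_10 = 17766.41667; y_10 − T_10 = 12166 − 17766.41667 = -5600.41667
t=16: T_16 = 17165.75000; y_16 − T_16 = 11565 − 17165.75000 = -5600.75000
Mean deviation: (-5600.16667 + -5600.41667 + -5600.75000) / 3 = -5600.444

-5600.444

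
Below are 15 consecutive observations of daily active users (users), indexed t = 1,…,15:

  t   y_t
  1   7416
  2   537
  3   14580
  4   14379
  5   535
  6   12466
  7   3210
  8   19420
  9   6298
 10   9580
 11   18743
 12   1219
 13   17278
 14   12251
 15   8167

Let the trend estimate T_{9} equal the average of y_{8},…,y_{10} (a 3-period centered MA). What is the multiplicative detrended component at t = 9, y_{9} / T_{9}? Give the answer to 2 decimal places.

Trend T_9 = (19420 + 6298 + 9580) / 3 = 35298/3 = 11766.0000
Ratio to trend: 6298 / 11766.0000 = 0.54

0.54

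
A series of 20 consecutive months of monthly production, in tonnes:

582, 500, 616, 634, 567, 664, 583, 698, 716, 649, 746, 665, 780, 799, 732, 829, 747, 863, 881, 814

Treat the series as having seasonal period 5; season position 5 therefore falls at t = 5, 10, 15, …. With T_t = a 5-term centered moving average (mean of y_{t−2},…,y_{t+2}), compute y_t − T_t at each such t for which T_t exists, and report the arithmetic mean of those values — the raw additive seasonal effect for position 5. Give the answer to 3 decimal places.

Season position 5 occurs at t = 5, 10, 15 (where T_t is defined).
t=5: T_5 = 612.80000; y_5 − T_5 = 567 − 612.80000 = -45.80000
t=10: T_10 = 694.80000; y_10 − T_10 = 649 − 694.80000 = -45.80000
t=15: T_15 = 777.40000; y_15 − T_15 = 732 − 777.40000 = -45.40000
Mean deviation: (-45.80000 + -45.80000 + -45.40000) / 3 = -45.667

-45.667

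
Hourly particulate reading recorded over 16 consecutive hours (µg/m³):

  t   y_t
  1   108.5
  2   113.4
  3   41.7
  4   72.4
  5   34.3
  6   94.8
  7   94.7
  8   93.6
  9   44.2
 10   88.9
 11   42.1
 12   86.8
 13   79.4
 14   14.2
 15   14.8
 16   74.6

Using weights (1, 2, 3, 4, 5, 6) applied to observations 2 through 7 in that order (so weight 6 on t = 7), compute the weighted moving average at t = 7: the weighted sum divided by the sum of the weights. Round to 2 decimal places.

75.88

Weighted sum: 1·113.4 + 2·41.7 + 3·72.4 + 4·34.3 + 5·94.8 + 6·94.7 = 113.4 + 83.4 + 217.2 + 137.2 + 474.0 + 568.2 = 1593.4
Weight total: 1 + 2 + 3 + 4 + 5 + 6 = 21
WMA = 1593.4 / 21 = 75.88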